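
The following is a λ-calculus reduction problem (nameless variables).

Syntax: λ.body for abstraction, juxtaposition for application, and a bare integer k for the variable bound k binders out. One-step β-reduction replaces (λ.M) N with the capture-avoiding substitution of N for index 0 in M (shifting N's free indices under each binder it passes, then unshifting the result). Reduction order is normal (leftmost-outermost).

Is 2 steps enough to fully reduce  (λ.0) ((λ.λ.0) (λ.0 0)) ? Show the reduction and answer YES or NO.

  start: (λ.0) ((λ.λ.0) (λ.0 0))
  step 1: (λ.λ.0) (λ.0 0)
  step 2: λ.0

Answer: YES — reaches normal form λ.0 in 2 ≤ 2 steps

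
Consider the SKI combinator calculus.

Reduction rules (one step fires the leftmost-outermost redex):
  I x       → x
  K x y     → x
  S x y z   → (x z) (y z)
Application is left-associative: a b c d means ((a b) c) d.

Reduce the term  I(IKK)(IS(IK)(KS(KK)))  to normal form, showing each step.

Answer: normal form = K  (in 3 steps)

Reduction:
  start: I(IKK)(IS(IK)(KS(KK)))
  [1] IKK(IS(IK)(KS(KK)))
  [2] KK(IS(IK)(KS(KK)))
  [3] K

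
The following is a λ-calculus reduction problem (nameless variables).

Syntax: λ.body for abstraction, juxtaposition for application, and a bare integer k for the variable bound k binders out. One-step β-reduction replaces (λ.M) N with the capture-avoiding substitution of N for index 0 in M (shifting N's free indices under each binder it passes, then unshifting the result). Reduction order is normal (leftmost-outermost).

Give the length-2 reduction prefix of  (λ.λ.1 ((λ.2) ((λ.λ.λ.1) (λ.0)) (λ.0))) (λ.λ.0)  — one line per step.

Answer: after 2 steps: λ.λ.0

Reduction:
  start: (λ.λ.1 ((λ.2) ((λ.λ.λ.1) (λ.0)) (λ.0))) (λ.λ.0)
  →1  λ.(λ.λ.0) ((λ.λ.λ.0) ((λ.λ.λ.1) (λ.0)) (λ.0))
  →2  λ.λ.0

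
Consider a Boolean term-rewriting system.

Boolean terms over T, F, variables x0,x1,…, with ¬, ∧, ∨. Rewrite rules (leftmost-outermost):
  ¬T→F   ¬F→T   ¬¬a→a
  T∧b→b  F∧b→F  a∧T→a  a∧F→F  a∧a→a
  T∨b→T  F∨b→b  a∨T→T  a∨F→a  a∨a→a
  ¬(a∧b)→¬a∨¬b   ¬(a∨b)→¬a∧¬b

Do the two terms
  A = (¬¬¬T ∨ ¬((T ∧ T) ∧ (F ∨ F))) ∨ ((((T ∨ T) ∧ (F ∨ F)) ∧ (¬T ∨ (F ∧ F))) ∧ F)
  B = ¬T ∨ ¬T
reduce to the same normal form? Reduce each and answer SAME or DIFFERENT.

Answer: DIFFERENT — A ⇓ T, B ⇓ F

Reduction:
Term A:
  start: (¬¬¬T ∨ ¬((T ∧ T) ∧ (F ∨ F))) ∨ ((((T ∨ T) ∧ (F ∨ F)) ∧ (¬T ∨ (F ∧ F))) ∧ F)
  step 1: (¬T ∨ ¬((T ∧ T) ∧ (F ∨ F))) ∨ ((((T ∨ T) ∧ (F ∨ F)) ∧ (¬T ∨ (F ∧ F))) ∧ F)
  step 2: (F ∨ ¬((T ∧ T) ∧ (F ∨ F))) ∨ ((((T ∨ T) ∧ (F ∨ F)) ∧ (¬T ∨ (F ∧ F))) ∧ F)
  step 3: ¬((T ∧ T) ∧ (F ∨ F)) ∨ ((((T ∨ T) ∧ (F ∨ F)) ∧ (¬T ∨ (F ∧ F))) ∧ F)
  step 4: (¬(T ∧ T) ∨ ¬(F ∨ F)) ∨ ((((T ∨ T) ∧ (F ∨ F)) ∧ (¬T ∨ (F ∧ F))) ∧ F)
  step 5: ((¬T ∨ ¬T) ∨ ¬(F ∨ F)) ∨ ((((T ∨ T) ∧ (F ∨ F)) ∧ (¬T ∨ (F ∧ F))) ∧ F)
  step 6: (¬T ∨ ¬(F ∨ F)) ∨ ((((T ∨ T) ∧ (F ∨ F)) ∧ (¬T ∨ (F ∧ F))) ∧ F)
  step 7: (F ∨ ¬(F ∨ F)) ∨ ((((T ∨ T) ∧ (F ∨ F)) ∧ (¬T ∨ (F ∧ F))) ∧ F)
  step 8: ¬(F ∨ F) ∨ ((((T ∨ T) ∧ (F ∨ F)) ∧ (¬T ∨ (F ∧ F))) ∧ F)
  step 9: (¬F ∧ ¬F) ∨ ((((T ∨ T) ∧ (F ∨ F)) ∧ (¬T ∨ (F ∧ F))) ∧ F)
  step 10: ¬F ∨ ((((T ∨ T) ∧ (F ∨ F)) ∧ (¬T ∨ (F ∧ F))) ∧ F)
  step 11: T ∨ ((((T ∨ T) ∧ (F ∨ F)) ∧ (¬T ∨ (F ∧ F))) ∧ F)
  step 12: T

Term B:
  start: ¬T ∨ ¬T
  step 1: ¬T
  step 2: F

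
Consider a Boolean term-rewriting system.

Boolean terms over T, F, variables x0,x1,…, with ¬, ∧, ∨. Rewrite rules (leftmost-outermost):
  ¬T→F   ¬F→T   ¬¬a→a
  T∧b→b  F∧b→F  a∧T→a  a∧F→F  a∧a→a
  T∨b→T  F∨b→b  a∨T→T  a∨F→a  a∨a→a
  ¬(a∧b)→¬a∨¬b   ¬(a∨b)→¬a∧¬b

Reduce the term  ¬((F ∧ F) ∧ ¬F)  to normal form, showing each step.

  start: ¬((F ∧ F) ∧ ¬F)
  step 1: ¬(F ∧ F) ∨ ¬¬F
  step 2: (¬F ∨ ¬F) ∨ ¬¬F
  step 3: ¬F ∨ ¬¬F
  step 4: T ∨ ¬¬F
  step 5: T

Answer: normal form = T  (in 5 steps)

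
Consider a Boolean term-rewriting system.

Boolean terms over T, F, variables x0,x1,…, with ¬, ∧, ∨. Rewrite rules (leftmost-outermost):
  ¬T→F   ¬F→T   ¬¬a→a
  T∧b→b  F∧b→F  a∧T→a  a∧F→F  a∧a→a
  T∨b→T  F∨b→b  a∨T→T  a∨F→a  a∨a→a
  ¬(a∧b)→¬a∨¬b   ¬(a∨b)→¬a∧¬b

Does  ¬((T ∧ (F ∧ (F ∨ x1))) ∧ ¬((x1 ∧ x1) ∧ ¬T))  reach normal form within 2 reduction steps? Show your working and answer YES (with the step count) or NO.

  start: ¬((T ∧ (F ∧ (F ∨ x1))) ∧ ¬((x1 ∧ x1) ∧ ¬T))
  step 1: ¬(T ∧ (F ∧ (F ∨ x1))) ∨ ¬¬((x1 ∧ x1) ∧ ¬T)
  step 2: (¬T ∨ ¬(F ∧ (F ∨ x1))) ∨ ¬¬((x1 ∧ x1) ∧ ¬T)

Answer: NO — after 2 steps the term is (¬T ∨ ¬(F ∧ (F ∨ x1))) ∨ ¬¬((x1 ∧ x1) ∧ ¬T), not yet normal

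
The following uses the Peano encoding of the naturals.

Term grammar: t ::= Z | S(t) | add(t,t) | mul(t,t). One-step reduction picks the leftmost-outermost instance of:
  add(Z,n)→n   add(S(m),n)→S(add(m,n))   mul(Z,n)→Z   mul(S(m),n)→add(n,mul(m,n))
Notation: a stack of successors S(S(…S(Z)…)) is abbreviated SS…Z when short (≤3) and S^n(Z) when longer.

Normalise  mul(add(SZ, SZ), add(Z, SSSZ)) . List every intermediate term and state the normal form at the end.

Answer: normal form = S^6(Z)  (in 15 steps)

Derivation:
  start: mul(add(SZ, SZ), add(Z, SSSZ))
  step 1: mul(S(add(Z, SZ)), add(Z, SSSZ))
  step 2: add(add(Z, SSSZ), mul(add(Z, SZ), add(Z, SSSZ)))
  step 3: add(SSSZ, mul(add(Z, SZ), add(Z, SSSZ)))
  step 4: S(add(SSZ, mul(add(Z, SZ), add(Z, SSSZ))))
  step 5: S(S(add(SZ, mul(add(Z, SZ), add(Z, SSSZ)))))
  step 6: S(S(S(add(Z, mul(add(Z, SZ), add(Z, SSSZ))))))
  step 7: S(S(S(mul(add(Z, SZ), add(Z, SSSZ)))))
  step 8: S(S(S(mul(SZ, add(Z, SSSZ)))))
  step 9: S(S(S(add(add(Z, SSSZ), mul(Z, add(Z, SSSZ))))))
  step 10: S(S(S(add(SSSZ, mul(Z, add(Z, SSSZ))))))
  step 11: S(S(S(S(add(SSZ, mul(Z, add(Z, SSSZ)))))))
  step 12: S(S(S(S(S(add(SZ, mul(Z, add(Z, SSSZ))))))))
  step 13: S(S(S(S(S(S(add(Z, mul(Z, add(Z, SSSZ)))))))))
  step 14: S(S(S(S(S(S(mul(Z, add(Z, SSSZ))))))))
  step 15: S^6(Z)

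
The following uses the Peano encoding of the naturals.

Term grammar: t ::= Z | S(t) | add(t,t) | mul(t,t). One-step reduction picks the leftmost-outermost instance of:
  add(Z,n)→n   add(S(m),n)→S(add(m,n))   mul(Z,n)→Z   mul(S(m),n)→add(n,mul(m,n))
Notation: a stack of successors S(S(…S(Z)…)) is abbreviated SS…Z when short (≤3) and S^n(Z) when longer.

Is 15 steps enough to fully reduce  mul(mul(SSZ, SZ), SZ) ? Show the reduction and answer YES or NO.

  start: mul(mul(SSZ, SZ), SZ)
  [1] mul(add(SZ, mul(SZ, SZ)), SZ)
  [2] mul(S(add(Z, mul(SZ, SZ))), SZ)
  [3] add(SZ, mul(add(Z, mul(SZ, SZ)), SZ))
  [4] S(add(Z, mul(add(Z, mul(SZ, SZ)), SZ)))
  [5] S(mul(add(Z, mul(SZ, SZ)), SZ))
  [6] S(mul(mul(SZ, SZ), SZ))
  [7] S(mul(add(SZ, mul(Z, SZ)), SZ))
  [8] S(mul(S(add(Z, mul(Z, SZ))), SZ))
  [9] S(add(SZ, mul(add(Z, mul(Z, SZ)), SZ)))
  [10] S(S(add(Z, mul(add(Z, mul(Z, SZ)), SZ))))
  [11] S(S(mul(add(Z, mul(Z, SZ)), SZ)))
  [12] S(S(mul(mul(Z, SZ), SZ)))
  [13] S(S(mul(Z, SZ)))
  [14] SSZ

Answer: YES — reaches normal form SSZ in 14 ≤ 15 steps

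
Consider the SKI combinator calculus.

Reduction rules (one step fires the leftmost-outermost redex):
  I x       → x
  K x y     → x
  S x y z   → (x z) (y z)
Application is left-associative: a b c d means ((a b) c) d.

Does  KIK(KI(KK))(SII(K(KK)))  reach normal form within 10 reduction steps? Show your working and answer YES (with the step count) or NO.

  start: KIK(KI(KK))(SII(K(KK)))
  [1] I(KI(KK))(SII(K(KK)))
  [2] KI(KK)(SII(K(KK)))
  [3] I(SII(K(KK)))
  [4] SII(K(KK))
  [5] I(K(KK))(I(K(KK)))
  [6] K(KK)(I(K(KK)))
  [7] KK

Answer: YES — reaches normal form KK in 7 ≤ 10 steps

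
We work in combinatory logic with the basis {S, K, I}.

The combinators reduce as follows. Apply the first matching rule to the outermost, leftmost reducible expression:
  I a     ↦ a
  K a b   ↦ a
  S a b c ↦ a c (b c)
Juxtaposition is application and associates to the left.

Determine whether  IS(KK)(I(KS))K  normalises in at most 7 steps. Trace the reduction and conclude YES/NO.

Answer: YES — reaches normal form KS in 5 ≤ 7 steps

Derivation:
  start: IS(KK)(I(KS))K
  [1] S(KK)(I(KS))K
  [2] KKK(I(KS)K)
  [3] K(I(KS)K)
  [4] K(KSK)
  [5] KS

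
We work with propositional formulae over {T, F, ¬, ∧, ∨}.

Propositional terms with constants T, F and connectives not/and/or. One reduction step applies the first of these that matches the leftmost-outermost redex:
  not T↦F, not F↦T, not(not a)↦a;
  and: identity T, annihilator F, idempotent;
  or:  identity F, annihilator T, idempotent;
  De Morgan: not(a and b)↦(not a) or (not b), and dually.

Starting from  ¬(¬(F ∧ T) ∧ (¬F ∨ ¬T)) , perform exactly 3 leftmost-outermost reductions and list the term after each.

Answer: after 3 steps: F ∨ ¬(¬F ∨ ¬T)

Derivation:
  start: ¬(¬(F ∧ T) ∧ (¬F ∨ ¬T))
  [1] ¬¬(F ∧ T) ∨ ¬(¬F ∨ ¬T)
  [2] (F ∧ T) ∨ ¬(¬F ∨ ¬T)
  [3] F ∨ ¬(¬F ∨ ¬T)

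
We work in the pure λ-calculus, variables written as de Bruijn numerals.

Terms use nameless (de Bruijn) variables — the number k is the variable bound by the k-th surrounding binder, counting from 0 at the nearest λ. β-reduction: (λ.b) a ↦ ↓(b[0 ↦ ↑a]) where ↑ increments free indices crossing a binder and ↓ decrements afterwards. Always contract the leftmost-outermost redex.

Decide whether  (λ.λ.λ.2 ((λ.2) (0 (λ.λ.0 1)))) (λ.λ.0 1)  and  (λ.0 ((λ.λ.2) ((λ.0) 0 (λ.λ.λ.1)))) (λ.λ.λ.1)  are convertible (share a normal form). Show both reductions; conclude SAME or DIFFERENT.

Term A:
  start: (λ.λ.λ.2 ((λ.2) (0 (λ.λ.0 1)))) (λ.λ.0 1)
  step 1: λ.λ.(λ.λ.0 1) ((λ.2) (0 (λ.λ.0 1)))
  step 2: λ.λ.λ.0 ((λ.3) (1 (λ.λ.0 1)))
  step 3: λ.λ.λ.0 2

Term B:
  start: (λ.0 ((λ.λ.2) ((λ.0) 0 (λ.λ.λ.1)))) (λ.λ.λ.1)
  step 1: (λ.λ.λ.1) ((λ.λ.λ.λ.λ.1) ((λ.0) (λ.λ.λ.1) (λ.λ.λ.1)))
  step 2: λ.λ.1

Answer: DIFFERENT — A ⇓ λ.λ.λ.0 2, B ⇓ λ.λ.1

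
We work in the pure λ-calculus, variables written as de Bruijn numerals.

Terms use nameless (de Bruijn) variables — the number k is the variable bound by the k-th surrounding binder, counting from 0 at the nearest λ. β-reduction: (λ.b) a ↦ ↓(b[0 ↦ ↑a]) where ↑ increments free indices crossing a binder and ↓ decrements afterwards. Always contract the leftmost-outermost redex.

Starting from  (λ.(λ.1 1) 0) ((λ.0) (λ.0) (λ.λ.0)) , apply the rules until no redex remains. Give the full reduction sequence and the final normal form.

Answer: normal form = λ.0  (in 5 steps)

Reduction:
  start: (λ.(λ.1 1) 0) ((λ.0) (λ.0) (λ.λ.0))
  →1  (λ.(λ.0) (λ.0) (λ.λ.0) ((λ.0) (λ.0) (λ.λ.0))) ((λ.0) (λ.0) (λ.λ.0))
  →2  (λ.0) (λ.0) (λ.λ.0) ((λ.0) (λ.0) (λ.λ.0))
  →3  (λ.0) (λ.λ.0) ((λ.0) (λ.0) (λ.λ.0))
  →4  (λ.λ.0) ((λ.0) (λ.0) (λ.λ.0))
  →5  λ.0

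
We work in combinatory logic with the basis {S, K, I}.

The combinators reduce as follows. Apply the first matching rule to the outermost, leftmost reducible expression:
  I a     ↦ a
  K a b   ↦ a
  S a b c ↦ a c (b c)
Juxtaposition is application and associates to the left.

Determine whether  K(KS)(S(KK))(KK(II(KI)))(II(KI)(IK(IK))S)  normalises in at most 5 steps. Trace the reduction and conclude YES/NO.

Answer: NO — after 5 steps the term is S(IS), not yet normal

Working:
  start: K(KS)(S(KK))(KK(II(KI)))(II(KI)(IK(IK))S)
  →1  KS(KK(II(KI)))(II(KI)(IK(IK))S)
  →2  S(II(KI)(IK(IK))S)
  →3  S(I(KI)(IK(IK))S)
  →4  S(KI(IK(IK))S)
  →5  S(IS)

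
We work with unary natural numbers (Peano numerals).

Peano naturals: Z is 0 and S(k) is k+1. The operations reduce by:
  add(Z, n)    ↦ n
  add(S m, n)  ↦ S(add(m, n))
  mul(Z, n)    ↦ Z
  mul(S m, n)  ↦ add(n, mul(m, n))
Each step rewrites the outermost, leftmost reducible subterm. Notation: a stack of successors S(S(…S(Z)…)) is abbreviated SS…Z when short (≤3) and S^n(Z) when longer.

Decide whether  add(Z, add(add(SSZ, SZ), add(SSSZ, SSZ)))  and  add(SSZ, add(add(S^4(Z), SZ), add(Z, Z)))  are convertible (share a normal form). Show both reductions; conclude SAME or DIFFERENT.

Answer: DIFFERENT — A ⇓ S^8(Z), B ⇓ S^7(Z)

Derivation:
Term A:
  start: add(Z, add(add(SSZ, SZ), add(SSSZ, SSZ)))
  [1] add(add(SSZ, SZ), add(SSSZ, SSZ))
  [2] add(S(add(SZ, SZ)), add(SSSZ, SSZ))
  [3] S(add(add(SZ, SZ), add(SSSZ, SSZ)))
  [4] S(add(S(add(Z, SZ)), add(SSSZ, SSZ)))
  [5] S(S(add(add(Z, SZ), add(SSSZ, SSZ))))
  [6] S(S(add(SZ, add(SSSZ, SSZ))))
  [7] S(S(S(add(Z, add(SSSZ, SSZ)))))
  [8] S(S(S(add(SSSZ, SSZ))))
  [9] S(S(S(S(add(SSZ, SSZ)))))
  [10] S(S(S(S(S(add(SZ, SSZ))))))
  [11] S(S(S(S(S(S(add(Z, SSZ)))))))
  [12] S^8(Z)

Term B:
  start: add(SSZ, add(add(S^4(Z), SZ), add(Z, Z)))
  [1] S(add(SZ, add(add(S^4(Z), SZ), add(Z, Z))))
  [2] S(S(add(Z, add(add(S^4(Z), SZ), add(Z, Z)))))
  [3] S(S(add(add(S^4(Z), SZ), add(Z, Z))))
  [4] S(S(add(S(add(SSSZ, SZ)), add(Z, Z))))
  [5] S(S(S(add(add(SSSZ, SZ), add(Z, Z)))))
  [6] S(S(S(add(S(add(SSZ, SZ)), add(Z, Z)))))
  [7] S(S(S(S(add(add(SSZ, SZ), add(Z, Z))))))
  [8] S(S(S(S(add(S(add(SZ, SZ)), add(Z, Z))))))
  [9] S(S(S(S(S(add(add(SZ, SZ), add(Z, Z)))))))
  [10] S(S(S(S(S(add(S(add(Z, SZ)), add(Z, Z)))))))
  [11] S(S(S(S(S(S(add(add(Z, SZ), add(Z, Z))))))))
  [12] S(S(S(S(S(S(add(SZ, add(Z, Z))))))))
  [13] S(S(S(S(S(S(S(add(Z, add(Z, Z)))))))))
  [14] S(S(S(S(S(S(S(add(Z, Z))))))))
  [15] S^7(Z)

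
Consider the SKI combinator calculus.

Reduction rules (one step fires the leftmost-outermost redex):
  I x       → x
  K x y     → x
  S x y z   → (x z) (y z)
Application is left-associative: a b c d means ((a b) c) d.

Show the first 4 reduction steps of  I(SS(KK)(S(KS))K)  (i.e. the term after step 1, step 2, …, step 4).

  start: I(SS(KK)(S(KS))K)
  →1  SS(KK)(S(KS))K
  →2  S(S(KS))(KK(S(KS)))K
  →3  S(KS)K(KK(S(KS))K)
  →4  KS(KK(S(KS))K)(K(KK(S(KS))K))

Answer: after 4 steps: KS(KK(S(KS))K)(K(KK(S(KS))K))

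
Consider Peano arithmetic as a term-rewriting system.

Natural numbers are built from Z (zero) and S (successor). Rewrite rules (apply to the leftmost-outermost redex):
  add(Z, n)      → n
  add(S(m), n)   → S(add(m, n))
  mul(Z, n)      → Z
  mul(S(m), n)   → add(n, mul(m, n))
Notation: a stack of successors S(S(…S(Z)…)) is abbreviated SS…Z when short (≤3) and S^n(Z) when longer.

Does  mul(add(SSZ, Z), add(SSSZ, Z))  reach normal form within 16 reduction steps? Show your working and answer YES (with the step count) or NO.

  start: mul(add(SSZ, Z), add(SSSZ, Z))
  →1  mul(S(add(SZ, Z)), add(SSSZ, Z))
  →2  add(add(SSSZ, Z), mul(add(SZ, Z), add(SSSZ, Z)))
  →3  add(S(add(SSZ, Z)), mul(add(SZ, Z), add(SSSZ, Z)))
  →4  S(add(add(SSZ, Z), mul(add(SZ, Z), add(SSSZ, Z))))
  →5  S(add(S(add(SZ, Z)), mul(add(SZ, Z), add(SSSZ, Z))))
  →6  S(S(add(add(SZ, Z), mul(add(SZ, Z), add(SSSZ, Z)))))
  →7  S(S(add(S(add(Z, Z)), mul(add(SZ, Z), add(SSSZ, Z)))))
  →8  S(S(S(add(add(Z, Z), mul(add(SZ, Z), add(SSSZ, Z))))))
  →9  S(S(S(add(Z, mul(add(SZ, Z), add(SSSZ, Z))))))
  →10  S(S(S(mul(add(SZ, Z), add(SSSZ, Z)))))
  →11  S(S(S(mul(S(add(Z, Z)), add(SSSZ, Z)))))
  →12  S(S(S(add(add(SSSZ, Z), mul(add(Z, Z), add(SSSZ, Z))))))
  →13  S(S(S(add(S(add(SSZ, Z)), mul(add(Z, Z), add(SSSZ, Z))))))
  →14  S(S(S(S(add(add(SSZ, Z), mul(add(Z, Z), add(SSSZ, Z)))))))
  →15  S(S(S(S(add(S(add(SZ, Z)), mul(add(Z, Z), add(SSSZ, Z)))))))
  →16  S(S(S(S(S(add(add(SZ, Z), mul(add(Z, Z), add(SSSZ, Z))))))))

Answer: NO — after 16 steps the term is S(S(S(S(S(add(add(SZ, Z), mul(add(Z, Z), add(SSSZ, Z)))))))), not yet normal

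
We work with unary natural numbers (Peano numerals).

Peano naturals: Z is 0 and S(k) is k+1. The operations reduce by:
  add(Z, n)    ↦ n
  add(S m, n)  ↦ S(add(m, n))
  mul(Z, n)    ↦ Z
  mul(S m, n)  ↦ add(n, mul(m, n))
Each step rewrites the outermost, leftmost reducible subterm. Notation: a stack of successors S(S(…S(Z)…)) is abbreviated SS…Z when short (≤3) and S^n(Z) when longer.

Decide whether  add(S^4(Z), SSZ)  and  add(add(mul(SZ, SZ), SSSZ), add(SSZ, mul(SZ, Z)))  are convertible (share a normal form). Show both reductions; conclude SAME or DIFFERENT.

Term A:
  start: add(S^4(Z), SSZ)
  [1] S(add(SSSZ, SSZ))
  [2] S(S(add(SSZ, SSZ)))
  [3] S(S(S(add(SZ, SSZ))))
  [4] S(S(S(S(add(Z, SSZ)))))
  [5] S^6(Z)

Term B:
  start: add(add(mul(SZ, SZ), SSSZ), add(SSZ, mul(SZ, Z)))
  [1] add(add(add(SZ, mul(Z, SZ)), SSSZ), add(SSZ, mul(SZ, Z)))
  [2] add(add(S(add(Z, mul(Z, SZ))), SSSZ), add(SSZ, mul(SZ, Z)))
  [3] add(S(add(add(Z, mul(Z, SZ)), SSSZ)), add(SSZ, mul(SZ, Z)))
  [4] S(add(add(add(Z, mul(Z, SZ)), SSSZ), add(SSZ, mul(SZ, Z))))
  [5] S(add(add(mul(Z, SZ), SSSZ), add(SSZ, mul(SZ, Z))))
  [6] S(add(add(Z, SSSZ), add(SSZ, mul(SZ, Z))))
  [7] S(add(SSSZ, add(SSZ, mul(SZ, Z))))
  [8] S(S(add(SSZ, add(SSZ, mul(SZ, Z)))))
  [9] S(S(S(add(SZ, add(SSZ, mul(SZ, Z))))))
  [10] S(S(S(S(add(Z, add(SSZ, mul(SZ, Z)))))))
  [11] S(S(S(S(add(SSZ, mul(SZ, Z))))))
  [12] S(S(S(S(S(add(SZ, mul(SZ, Z)))))))
  [13] S(S(S(S(S(S(add(Z, mul(SZ, Z))))))))
  [14] S(S(S(S(S(S(mul(SZ, Z)))))))
  [15] S(S(S(S(S(S(add(Z, mul(Z, Z))))))))
  [16] S(S(S(S(S(S(mul(Z, Z)))))))
  [17] S^6(Z)

Answer: SAME — A ⇓ S^6(Z), B ⇓ S^6(Z)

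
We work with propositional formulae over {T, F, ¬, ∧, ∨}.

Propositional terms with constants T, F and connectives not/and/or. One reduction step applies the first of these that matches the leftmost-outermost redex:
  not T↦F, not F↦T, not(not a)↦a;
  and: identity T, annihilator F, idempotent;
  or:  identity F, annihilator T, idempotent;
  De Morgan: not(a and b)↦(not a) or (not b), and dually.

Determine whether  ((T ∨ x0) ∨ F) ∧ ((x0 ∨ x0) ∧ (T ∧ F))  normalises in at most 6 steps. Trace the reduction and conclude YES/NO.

Answer: YES — reaches normal form F in 6 ≤ 6 steps

Working:
  start: ((T ∨ x0) ∨ F) ∧ ((x0 ∨ x0) ∧ (T ∧ F))
  [1] (T ∨ x0) ∧ ((x0 ∨ x0) ∧ (T ∧ F))
  [2] T ∧ ((x0 ∨ x0) ∧ (T ∧ F))
  [3] (x0 ∨ x0) ∧ (T ∧ F)
  [4] x0 ∧ (T ∧ F)
  [5] x0 ∧ F
  [6] F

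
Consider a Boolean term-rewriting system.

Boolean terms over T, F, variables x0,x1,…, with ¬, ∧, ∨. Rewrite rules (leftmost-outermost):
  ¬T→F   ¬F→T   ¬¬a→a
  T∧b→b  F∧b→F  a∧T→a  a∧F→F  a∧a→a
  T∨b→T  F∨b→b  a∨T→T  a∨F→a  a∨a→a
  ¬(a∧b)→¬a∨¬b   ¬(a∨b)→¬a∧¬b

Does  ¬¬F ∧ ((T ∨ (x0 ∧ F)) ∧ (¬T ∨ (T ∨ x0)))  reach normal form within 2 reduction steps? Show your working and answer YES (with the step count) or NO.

  start: ¬¬F ∧ ((T ∨ (x0 ∧ F)) ∧ (¬T ∨ (T ∨ x0)))
  step 1: F ∧ ((T ∨ (x0 ∧ F)) ∧ (¬T ∨ (T ∨ x0)))
  step 2: F

Answer: YES — reaches normal form F in 2 ≤ 2 steps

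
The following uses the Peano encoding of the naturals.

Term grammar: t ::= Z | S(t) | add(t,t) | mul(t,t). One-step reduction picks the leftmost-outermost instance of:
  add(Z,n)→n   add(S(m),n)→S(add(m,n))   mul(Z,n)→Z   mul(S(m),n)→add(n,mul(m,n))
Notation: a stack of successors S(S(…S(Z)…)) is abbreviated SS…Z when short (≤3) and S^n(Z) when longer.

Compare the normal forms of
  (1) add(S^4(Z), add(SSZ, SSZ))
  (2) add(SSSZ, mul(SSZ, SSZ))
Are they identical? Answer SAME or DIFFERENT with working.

Term A:
  start: add(S^4(Z), add(SSZ, SSZ))
  [1] S(add(SSSZ, add(SSZ, SSZ)))
  [2] S(S(add(SSZ, add(SSZ, SSZ))))
  [3] S(S(S(add(SZ, add(SSZ, SSZ)))))
  [4] S(S(S(S(add(Z, add(SSZ, SSZ))))))
  [5] S(S(S(S(add(SSZ, SSZ)))))
  [6] S(S(S(S(S(add(SZ, SSZ))))))
  [7] S(S(S(S(S(S(add(Z, SSZ)))))))
  [8] S^8(Z)

Term B:
  start: add(SSSZ, mul(SSZ, SSZ))
  [1] S(add(SSZ, mul(SSZ, SSZ)))
  [2] S(S(add(SZ, mul(SSZ, SSZ))))
  [3] S(S(S(add(Z, mul(SSZ, SSZ)))))
  [4] S(S(S(mul(SSZ, SSZ))))
  [5] S(S(S(add(SSZ, mul(SZ, SSZ)))))
  [6] S(S(S(S(add(SZ, mul(SZ, SSZ))))))
  [7] S(S(S(S(S(add(Z, mul(SZ, SSZ)))))))
  [8] S(S(S(S(S(mul(SZ, SSZ))))))
  [9] S(S(S(S(S(add(SSZ, mul(Z, SSZ)))))))
  [10] S(S(S(S(S(S(add(SZ, mul(Z, SSZ))))))))
  [11] S(S(S(S(S(S(S(add(Z, mul(Z, SSZ)))))))))
  [12] S(S(S(S(S(S(S(mul(Z, SSZ))))))))
  [13] S^7(Z)

Answer: DIFFERENT — A ⇓ S^8(Z), B ⇓ S^7(Z)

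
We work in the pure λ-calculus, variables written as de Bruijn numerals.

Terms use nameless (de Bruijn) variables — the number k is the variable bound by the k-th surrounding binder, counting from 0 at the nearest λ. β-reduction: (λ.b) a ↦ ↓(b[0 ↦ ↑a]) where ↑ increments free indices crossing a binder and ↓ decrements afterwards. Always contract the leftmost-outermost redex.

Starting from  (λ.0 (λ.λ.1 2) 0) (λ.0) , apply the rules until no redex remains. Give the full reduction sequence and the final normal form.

Answer: normal form = λ.λ.0  (in 4 steps)

Derivation:
  start: (λ.0 (λ.λ.1 2) 0) (λ.0)
  step 1: (λ.0) (λ.λ.1 (λ.0)) (λ.0)
  step 2: (λ.λ.1 (λ.0)) (λ.0)
  step 3: λ.(λ.0) (λ.0)
  step 4: λ.λ.0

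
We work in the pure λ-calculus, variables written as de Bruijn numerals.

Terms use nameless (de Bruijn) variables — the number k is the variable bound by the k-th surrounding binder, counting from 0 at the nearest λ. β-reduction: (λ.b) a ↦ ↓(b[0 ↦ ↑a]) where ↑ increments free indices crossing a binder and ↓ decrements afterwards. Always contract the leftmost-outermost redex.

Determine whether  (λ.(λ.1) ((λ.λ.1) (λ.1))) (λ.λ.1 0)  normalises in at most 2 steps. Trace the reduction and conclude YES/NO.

  start: (λ.(λ.1) ((λ.λ.1) (λ.1))) (λ.λ.1 0)
  [1] (λ.λ.λ.1 0) ((λ.λ.1) (λ.λ.λ.1 0))
  [2] λ.λ.1 0

Answer: YES — reaches normal form λ.λ.1 0 in 2 ≤ 2 steps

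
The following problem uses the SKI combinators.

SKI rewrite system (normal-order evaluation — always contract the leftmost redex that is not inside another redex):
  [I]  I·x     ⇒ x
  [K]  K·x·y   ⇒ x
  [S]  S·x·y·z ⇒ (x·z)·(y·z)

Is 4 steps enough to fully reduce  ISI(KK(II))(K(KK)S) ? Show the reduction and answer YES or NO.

Answer: NO — after 4 steps the term is KK(KK(II)(K(KK)S)), not yet normal

Reduction:
  start: ISI(KK(II))(K(KK)S)
  step 1: SI(KK(II))(K(KK)S)
  step 2: I(K(KK)S)(KK(II)(K(KK)S))
  step 3: K(KK)S(KK(II)(K(KK)S))
  step 4: KK(KK(II)(K(KK)S))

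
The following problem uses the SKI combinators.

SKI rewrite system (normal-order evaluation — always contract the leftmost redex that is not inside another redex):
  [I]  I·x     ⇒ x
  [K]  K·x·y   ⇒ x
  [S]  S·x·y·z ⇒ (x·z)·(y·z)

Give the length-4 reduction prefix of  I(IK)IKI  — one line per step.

Answer: after 4 steps: I

Reduction:
  start: I(IK)IKI
  →1  IKIKI
  →2  KIKI
  →3  II
  →4  I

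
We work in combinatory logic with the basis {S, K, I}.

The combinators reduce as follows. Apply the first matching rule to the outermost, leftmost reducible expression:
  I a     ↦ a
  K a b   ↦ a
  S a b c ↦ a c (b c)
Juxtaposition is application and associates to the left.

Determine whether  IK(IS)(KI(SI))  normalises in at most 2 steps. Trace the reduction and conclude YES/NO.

Answer: NO — after 2 steps the term is IS, not yet normal

Working:
  start: IK(IS)(KI(SI))
  step 1: K(IS)(KI(SI))
  step 2: IS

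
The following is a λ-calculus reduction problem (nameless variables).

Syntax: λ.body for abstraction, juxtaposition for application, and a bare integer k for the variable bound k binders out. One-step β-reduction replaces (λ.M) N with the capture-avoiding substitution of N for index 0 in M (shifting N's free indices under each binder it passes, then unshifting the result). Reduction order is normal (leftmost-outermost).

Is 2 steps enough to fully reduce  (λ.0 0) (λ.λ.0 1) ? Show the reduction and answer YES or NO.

  start: (λ.0 0) (λ.λ.0 1)
  →1  (λ.λ.0 1) (λ.λ.0 1)
  →2  λ.0 (λ.λ.0 1)

Answer: YES — reaches normal form λ.0 (λ.λ.0 1) in 2 ≤ 2 steps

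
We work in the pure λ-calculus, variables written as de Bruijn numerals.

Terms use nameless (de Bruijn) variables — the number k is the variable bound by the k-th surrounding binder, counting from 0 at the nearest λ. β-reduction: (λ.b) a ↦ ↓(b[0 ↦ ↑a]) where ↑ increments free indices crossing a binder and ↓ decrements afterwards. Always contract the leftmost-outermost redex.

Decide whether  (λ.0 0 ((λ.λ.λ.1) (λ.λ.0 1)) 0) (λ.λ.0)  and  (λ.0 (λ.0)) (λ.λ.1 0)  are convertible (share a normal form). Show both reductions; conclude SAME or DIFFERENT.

Term A:
  start: (λ.0 0 ((λ.λ.λ.1) (λ.λ.0 1)) 0) (λ.λ.0)
  step 1: (λ.λ.0) (λ.λ.0) ((λ.λ.λ.1) (λ.λ.0 1)) (λ.λ.0)
  step 2: (λ.0) ((λ.λ.λ.1) (λ.λ.0 1)) (λ.λ.0)
  step 3: (λ.λ.λ.1) (λ.λ.0 1) (λ.λ.0)
  step 4: (λ.λ.1) (λ.λ.0)
  step 5: λ.λ.λ.0

Term B:
  start: (λ.0 (λ.0)) (λ.λ.1 0)
  step 1: (λ.λ.1 0) (λ.0)
  step 2: λ.(λ.0) 0
  step 3: λ.0

Answer: DIFFERENT — A ⇓ λ.λ.λ.0, B ⇓ λ.0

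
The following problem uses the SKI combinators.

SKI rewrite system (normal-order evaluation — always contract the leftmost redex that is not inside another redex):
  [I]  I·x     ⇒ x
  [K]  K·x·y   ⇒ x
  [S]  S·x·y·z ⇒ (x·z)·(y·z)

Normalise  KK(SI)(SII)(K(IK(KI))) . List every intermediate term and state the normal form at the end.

Answer: normal form = SII  (in 2 steps)

Working:
  start: KK(SI)(SII)(K(IK(KI)))
  →1  K(SII)(K(IK(KI)))
  →2  SII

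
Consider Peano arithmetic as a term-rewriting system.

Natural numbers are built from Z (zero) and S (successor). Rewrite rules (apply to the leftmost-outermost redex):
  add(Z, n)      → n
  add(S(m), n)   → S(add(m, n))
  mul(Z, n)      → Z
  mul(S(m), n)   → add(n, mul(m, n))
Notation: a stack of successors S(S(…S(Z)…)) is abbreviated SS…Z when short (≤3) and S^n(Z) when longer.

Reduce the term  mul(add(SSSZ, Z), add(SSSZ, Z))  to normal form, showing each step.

  start: mul(add(SSSZ, Z), add(SSSZ, Z))
  step 1: mul(S(add(SSZ, Z)), add(SSSZ, Z))
  step 2: add(add(SSSZ, Z), mul(add(SSZ, Z), add(SSSZ, Z)))
  step 3: add(S(add(SSZ, Z)), mul(add(SSZ, Z), add(SSSZ, Z)))
  step 4: S(add(add(SSZ, Z), mul(add(SSZ, Z), add(SSSZ, Z))))
  step 5: S(add(S(add(SZ, Z)), mul(add(SSZ, Z), add(SSSZ, Z))))
  step 6: S(S(add(add(SZ, Z), mul(add(SSZ, Z), add(SSSZ, Z)))))
  step 7: S(S(add(S(add(Z, Z)), mul(add(SSZ, Z), add(SSSZ, Z)))))
  step 8: S(S(S(add(add(Z, Z), mul(add(SSZ, Z), add(SSSZ, Z))))))
  step 9: S(S(S(add(Z, mul(add(SSZ, Z), add(SSSZ, Z))))))
  step 10: S(S(S(mul(add(SSZ, Z), add(SSSZ, Z)))))
  step 11: S(S(S(mul(S(add(SZ, Z)), add(SSSZ, Z)))))
  step 12: S(S(S(add(add(SSSZ, Z), mul(add(SZ, Z), add(SSSZ, Z))))))
  step 13: S(S(S(add(S(add(SSZ, Z)), mul(add(SZ, Z), add(SSSZ, Z))))))
  step 14: S(S(S(S(add(add(SSZ, Z), mul(add(SZ, Z), add(SSSZ, Z)))))))
  step 15: S(S(S(S(add(S(add(SZ, Z)), mul(add(SZ, Z), add(SSSZ, Z)))))))
  step 16: S(S(S(S(S(add(add(SZ, Z), mul(add(SZ, Z), add(SSSZ, Z))))))))
  step 17: S(S(S(S(S(add(S(add(Z, Z)), mul(add(SZ, Z), add(SSSZ, Z))))))))
  step 18: S(S(S(S(S(S(add(add(Z, Z), mul(add(SZ, Z), add(SSSZ, Z)))))))))
  step 19: S(S(S(S(S(S(add(Z, mul(add(SZ, Z), add(SSSZ, Z)))))))))
  step 20: S(S(S(S(S(S(mul(add(SZ, Z), add(SSSZ, Z))))))))
  step 21: S(S(S(S(S(S(mul(S(add(Z, Z)), add(SSSZ, Z))))))))
  step 22: S(S(S(S(S(S(add(add(SSSZ, Z), mul(add(Z, Z), add(SSSZ, Z)))))))))
  step 23: S(S(S(S(S(S(add(S(add(SSZ, Z)), mul(add(Z, Z), add(SSSZ, Z)))))))))
  step 24: S(S(S(S(S(S(S(add(add(SSZ, Z), mul(add(Z, Z), add(SSSZ, Z))))))))))
  step 25: S(S(S(S(S(S(S(add(S(add(SZ, Z)), mul(add(Z, Z), add(SSSZ, Z))))))))))
  step 26: S(S(S(S(S(S(S(S(add(add(SZ, Z), mul(add(Z, Z), add(SSSZ, Z)))))))))))
  step 27: S(S(S(S(S(S(S(S(add(S(add(Z, Z)), mul(add(Z, Z), add(SSSZ, Z)))))))))))
  step 28: S(S(S(S(S(S(S(S(S(add(add(Z, Z), mul(add(Z, Z), add(SSSZ, Z))))))))))))
  step 29: S(S(S(S(S(S(S(S(S(add(Z, mul(add(Z, Z), add(SSSZ, Z))))))))))))
  step 30: S(S(S(S(S(S(S(S(S(mul(add(Z, Z), add(SSSZ, Z)))))))))))
  step 31: S(S(S(S(S(S(S(S(S(mul(Z, add(SSSZ, Z)))))))))))
  step 32: S^9(Z)

Answer: normal form = S^9(Z)  (in 32 steps)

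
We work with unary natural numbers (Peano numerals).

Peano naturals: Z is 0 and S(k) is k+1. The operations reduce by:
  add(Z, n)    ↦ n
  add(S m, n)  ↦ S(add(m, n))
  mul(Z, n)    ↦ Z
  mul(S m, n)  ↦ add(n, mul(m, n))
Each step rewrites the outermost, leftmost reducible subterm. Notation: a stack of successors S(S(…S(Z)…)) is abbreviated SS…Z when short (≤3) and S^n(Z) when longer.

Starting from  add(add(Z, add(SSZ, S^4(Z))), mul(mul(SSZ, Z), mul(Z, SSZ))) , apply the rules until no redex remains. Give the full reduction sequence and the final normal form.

Answer: normal form = S^6(Z)  (in 17 steps)

Reduction:
  start: add(add(Z, add(SSZ, S^4(Z))), mul(mul(SSZ, Z), mul(Z, SSZ)))
  →1  add(add(SSZ, S^4(Z)), mul(mul(SSZ, Z), mul(Z, SSZ)))
  →2  add(S(add(SZ, S^4(Z))), mul(mul(SSZ, Z), mul(Z, SSZ)))
  →3  S(add(add(SZ, S^4(Z)), mul(mul(SSZ, Z), mul(Z, SSZ))))
  →4  S(add(S(add(Z, S^4(Z))), mul(mul(SSZ, Z), mul(Z, SSZ))))
  →5  S(S(add(add(Z, S^4(Z)), mul(mul(SSZ, Z), mul(Z, SSZ)))))
  →6  S(S(add(S^4(Z), mul(mul(SSZ, Z), mul(Z, SSZ)))))
  →7  S(S(S(add(SSSZ, mul(mul(SSZ, Z), mul(Z, SSZ))))))
  →8  S(S(S(S(add(SSZ, mul(mul(SSZ, Z), mul(Z, SSZ)))))))
  →9  S(S(S(S(S(add(SZ, mul(mul(SSZ, Z), mul(Z, SSZ))))))))
  →10  S(S(S(S(S(S(add(Z, mul(mul(SSZ, Z), mul(Z, SSZ)))))))))
  →11  S(S(S(S(S(S(mul(mul(SSZ, Z), mul(Z, SSZ))))))))
  →12  S(S(S(S(S(S(mul(add(Z, mul(SZ, Z)), mul(Z, SSZ))))))))
  →13  S(S(S(S(S(S(mul(mul(SZ, Z), mul(Z, SSZ))))))))
  →14  S(S(S(S(S(S(mul(add(Z, mul(Z, Z)), mul(Z, SSZ))))))))
  →15  S(S(S(S(S(S(mul(mul(Z, Z), mul(Z, SSZ))))))))
  →16  S(S(S(S(S(S(mul(Z, mul(Z, SSZ))))))))
  →17  S^6(Z)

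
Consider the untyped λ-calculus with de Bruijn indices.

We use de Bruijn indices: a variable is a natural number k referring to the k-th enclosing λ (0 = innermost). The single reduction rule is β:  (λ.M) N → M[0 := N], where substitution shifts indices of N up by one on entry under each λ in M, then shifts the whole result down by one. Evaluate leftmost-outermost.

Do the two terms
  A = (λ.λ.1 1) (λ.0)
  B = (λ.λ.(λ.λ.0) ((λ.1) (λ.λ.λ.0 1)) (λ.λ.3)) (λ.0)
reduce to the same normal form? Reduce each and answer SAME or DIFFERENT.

Answer: DIFFERENT — A ⇓ λ.λ.0, B ⇓ λ.λ.λ.λ.0

Derivation:
Term A:
  start: (λ.λ.1 1) (λ.0)
  step 1: λ.(λ.0) (λ.0)
  step 2: λ.λ.0

Term B:
  start: (λ.λ.(λ.λ.0) ((λ.1) (λ.λ.λ.0 1)) (λ.λ.3)) (λ.0)
  step 1: λ.(λ.λ.0) ((λ.1) (λ.λ.λ.0 1)) (λ.λ.λ.0)
  step 2: λ.(λ.0) (λ.λ.λ.0)
  step 3: λ.λ.λ.λ.0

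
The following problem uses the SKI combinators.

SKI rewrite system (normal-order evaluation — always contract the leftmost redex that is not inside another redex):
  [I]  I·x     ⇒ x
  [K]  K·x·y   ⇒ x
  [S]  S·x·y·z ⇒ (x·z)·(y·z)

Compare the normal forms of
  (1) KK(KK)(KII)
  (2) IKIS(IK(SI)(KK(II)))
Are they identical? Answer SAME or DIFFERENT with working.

Answer: DIFFERENT — A ⇓ KI, B ⇓ SI

Derivation:
Term A:
  start: KK(KK)(KII)
  step 1: K(KII)
  step 2: KI

Term B:
  start: IKIS(IK(SI)(KK(II)))
  step 1: KIS(IK(SI)(KK(II)))
  step 2: I(IK(SI)(KK(II)))
  step 3: IK(SI)(KK(II))
  step 4: K(SI)(KK(II))
  step 5: SI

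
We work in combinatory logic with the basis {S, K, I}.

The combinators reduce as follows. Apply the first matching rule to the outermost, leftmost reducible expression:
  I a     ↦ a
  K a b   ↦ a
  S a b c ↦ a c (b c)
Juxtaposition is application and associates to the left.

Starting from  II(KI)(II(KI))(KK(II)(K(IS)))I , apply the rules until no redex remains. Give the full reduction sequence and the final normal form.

  start: II(KI)(II(KI))(KK(II)(K(IS)))I
  [1] I(KI)(II(KI))(KK(II)(K(IS)))I
  [2] KI(II(KI))(KK(II)(K(IS)))I
  [3] I(KK(II)(K(IS)))I
  [4] KK(II)(K(IS))I
  [5] K(K(IS))I
  [6] K(IS)
  [7] KS

Answer: normal form = KS  (in 7 steps)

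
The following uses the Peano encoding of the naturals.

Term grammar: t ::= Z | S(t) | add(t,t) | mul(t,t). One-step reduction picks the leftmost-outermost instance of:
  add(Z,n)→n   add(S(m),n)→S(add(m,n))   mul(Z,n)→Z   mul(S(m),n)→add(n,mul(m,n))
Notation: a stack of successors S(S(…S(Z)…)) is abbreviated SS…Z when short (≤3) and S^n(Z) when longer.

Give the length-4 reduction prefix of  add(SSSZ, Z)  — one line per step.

  start: add(SSSZ, Z)
  step 1: S(add(SSZ, Z))
  step 2: S(S(add(SZ, Z)))
  step 3: S(S(S(add(Z, Z))))
  step 4: SSSZ

Answer: after 4 steps: SSSZ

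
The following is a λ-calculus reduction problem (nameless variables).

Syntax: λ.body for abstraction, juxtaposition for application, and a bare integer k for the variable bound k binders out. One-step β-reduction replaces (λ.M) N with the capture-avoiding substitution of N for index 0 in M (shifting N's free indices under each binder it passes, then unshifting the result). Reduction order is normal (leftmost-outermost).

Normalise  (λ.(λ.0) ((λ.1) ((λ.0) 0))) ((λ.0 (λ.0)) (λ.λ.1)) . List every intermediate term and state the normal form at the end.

  start: (λ.(λ.0) ((λ.1) ((λ.0) 0))) ((λ.0 (λ.0)) (λ.λ.1))
  [1] (λ.0) ((λ.(λ.0 (λ.0)) (λ.λ.1)) ((λ.0) ((λ.0 (λ.0)) (λ.λ.1))))
  [2] (λ.(λ.0 (λ.0)) (λ.λ.1)) ((λ.0) ((λ.0 (λ.0)) (λ.λ.1)))
  [3] (λ.0 (λ.0)) (λ.λ.1)
  [4] (λ.λ.1) (λ.0)
  [5] λ.λ.0

Answer: normal form = λ.λ.0  (in 5 steps)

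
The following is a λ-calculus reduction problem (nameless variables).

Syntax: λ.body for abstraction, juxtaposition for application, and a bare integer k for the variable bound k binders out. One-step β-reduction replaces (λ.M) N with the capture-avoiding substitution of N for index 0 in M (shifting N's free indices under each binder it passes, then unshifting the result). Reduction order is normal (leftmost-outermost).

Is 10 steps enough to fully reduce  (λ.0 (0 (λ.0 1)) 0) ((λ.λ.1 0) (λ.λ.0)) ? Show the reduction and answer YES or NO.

Answer: YES — reaches normal form λ.λ.0 in 7 ≤ 10 steps

Reduction:
  start: (λ.0 (0 (λ.0 1)) 0) ((λ.λ.1 0) (λ.λ.0))
  step 1: (λ.λ.1 0) (λ.λ.0) ((λ.λ.1 0) (λ.λ.0) (λ.0 ((λ.λ.1 0) (λ.λ.0)))) ((λ.λ.1 0) (λ.λ.0))
  step 2: (λ.(λ.λ.0) 0) ((λ.λ.1 0) (λ.λ.0) (λ.0 ((λ.λ.1 0) (λ.λ.0)))) ((λ.λ.1 0) (λ.λ.0))
  step 3: (λ.λ.0) ((λ.λ.1 0) (λ.λ.0) (λ.0 ((λ.λ.1 0) (λ.λ.0)))) ((λ.λ.1 0) (λ.λ.0))
  step 4: (λ.0) ((λ.λ.1 0) (λ.λ.0))
  step 5: (λ.λ.1 0) (λ.λ.0)
  step 6: λ.(λ.λ.0) 0
  step 7: λ.λ.0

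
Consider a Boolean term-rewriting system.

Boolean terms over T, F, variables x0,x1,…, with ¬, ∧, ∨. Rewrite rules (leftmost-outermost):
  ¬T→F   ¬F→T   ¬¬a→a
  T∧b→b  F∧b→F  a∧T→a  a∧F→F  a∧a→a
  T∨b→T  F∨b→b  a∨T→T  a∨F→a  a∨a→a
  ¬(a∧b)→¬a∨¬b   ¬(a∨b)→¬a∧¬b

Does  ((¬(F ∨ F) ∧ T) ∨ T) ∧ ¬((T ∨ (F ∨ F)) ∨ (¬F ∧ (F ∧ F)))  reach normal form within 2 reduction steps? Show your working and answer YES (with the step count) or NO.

Answer: NO — after 2 steps the term is ¬((T ∨ (F ∨ F)) ∨ (¬F ∧ (F ∧ F))), not yet normal

Reduction:
  start: ((¬(F ∨ F) ∧ T) ∨ T) ∧ ¬((T ∨ (F ∨ F)) ∨ (¬F ∧ (F ∧ F)))
  [1] T ∧ ¬((T ∨ (F ∨ F)) ∨ (¬F ∧ (F ∧ F)))
  [2] ¬((T ∨ (F ∨ F)) ∨ (¬F ∧ (F ∧ F)))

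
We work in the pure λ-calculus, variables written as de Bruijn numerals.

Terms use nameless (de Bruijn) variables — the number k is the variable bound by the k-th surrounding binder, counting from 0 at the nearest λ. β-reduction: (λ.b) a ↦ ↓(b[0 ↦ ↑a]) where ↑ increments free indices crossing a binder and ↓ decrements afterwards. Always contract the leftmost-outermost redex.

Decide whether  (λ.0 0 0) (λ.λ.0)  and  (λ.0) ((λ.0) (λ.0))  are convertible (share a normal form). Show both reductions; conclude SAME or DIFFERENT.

Term A:
  start: (λ.0 0 0) (λ.λ.0)
  [1] (λ.λ.0) (λ.λ.0) (λ.λ.0)
  [2] (λ.0) (λ.λ.0)
  [3] λ.λ.0

Term B:
  start: (λ.0) ((λ.0) (λ.0))
  [1] (λ.0) (λ.0)
  [2] λ.0

Answer: DIFFERENT — A ⇓ λ.λ.0, B ⇓ λ.0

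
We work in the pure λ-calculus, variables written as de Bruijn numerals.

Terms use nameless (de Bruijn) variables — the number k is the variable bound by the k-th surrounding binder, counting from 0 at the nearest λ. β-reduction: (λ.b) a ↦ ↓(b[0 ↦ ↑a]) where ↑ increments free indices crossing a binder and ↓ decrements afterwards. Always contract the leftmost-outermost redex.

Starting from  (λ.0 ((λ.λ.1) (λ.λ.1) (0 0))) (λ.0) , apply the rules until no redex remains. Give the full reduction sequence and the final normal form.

  start: (λ.0 ((λ.λ.1) (λ.λ.1) (0 0))) (λ.0)
  [1] (λ.0) ((λ.λ.1) (λ.λ.1) ((λ.0) (λ.0)))
  [2] (λ.λ.1) (λ.λ.1) ((λ.0) (λ.0))
  [3] (λ.λ.λ.1) ((λ.0) (λ.0))
  [4] λ.λ.1

Answer: normal form = λ.λ.1  (in 4 steps)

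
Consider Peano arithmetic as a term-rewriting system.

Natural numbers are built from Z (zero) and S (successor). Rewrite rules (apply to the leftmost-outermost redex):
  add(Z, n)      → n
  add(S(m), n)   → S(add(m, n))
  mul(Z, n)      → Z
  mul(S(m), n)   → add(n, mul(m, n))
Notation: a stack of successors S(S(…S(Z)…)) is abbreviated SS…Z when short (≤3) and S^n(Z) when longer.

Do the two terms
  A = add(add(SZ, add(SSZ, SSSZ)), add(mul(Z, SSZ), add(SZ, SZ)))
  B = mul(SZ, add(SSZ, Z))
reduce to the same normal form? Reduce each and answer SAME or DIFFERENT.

Term A:
  start: add(add(SZ, add(SSZ, SSSZ)), add(mul(Z, SSZ), add(SZ, SZ)))
  step 1: add(S(add(Z, add(SSZ, SSSZ))), add(mul(Z, SSZ), add(SZ, SZ)))
  step 2: S(add(add(Z, add(SSZ, SSSZ)), add(mul(Z, SSZ), add(SZ, SZ))))
  step 3: S(add(add(SSZ, SSSZ), add(mul(Z, SSZ), add(SZ, SZ))))
  step 4: S(add(S(add(SZ, SSSZ)), add(mul(Z, SSZ), add(SZ, SZ))))
  step 5: S(S(add(add(SZ, SSSZ), add(mul(Z, SSZ), add(SZ, SZ)))))
  step 6: S(S(add(S(add(Z, SSSZ)), add(mul(Z, SSZ), add(SZ, SZ)))))
  step 7: S(S(S(add(add(Z, SSSZ), add(mul(Z, SSZ), add(SZ, SZ))))))
  step 8: S(S(S(add(SSSZ, add(mul(Z, SSZ), add(SZ, SZ))))))
  step 9: S(S(S(S(add(SSZ, add(mul(Z, SSZ), add(SZ, SZ)))))))
  step 10: S(S(S(S(S(add(SZ, add(mul(Z, SSZ), add(SZ, SZ))))))))
  step 11: S(S(S(S(S(S(add(Z, add(mul(Z, SSZ), add(SZ, SZ)))))))))
  step 12: S(S(S(S(S(S(add(mul(Z, SSZ), add(SZ, SZ))))))))
  step 13: S(S(S(S(S(S(add(Z, add(SZ, SZ))))))))
  step 14: S(S(S(S(S(S(add(SZ, SZ)))))))
  step 15: S(S(S(S(S(S(S(add(Z, SZ))))))))
  step 16: S^8(Z)

Term B:
  start: mul(SZ, add(SSZ, Z))
  step 1: add(add(SSZ, Z), mul(Z, add(SSZ, Z)))
  step 2: add(S(add(SZ, Z)), mul(Z, add(SSZ, Z)))
  step 3: S(add(add(SZ, Z), mul(Z, add(SSZ, Z))))
  step 4: S(add(S(add(Z, Z)), mul(Z, add(SSZ, Z))))
  step 5: S(S(add(add(Z, Z), mul(Z, add(SSZ, Z)))))
  step 6: S(S(add(Z, mul(Z, add(SSZ, Z)))))
  step 7: S(S(mul(Z, add(SSZ, Z))))
  step 8: SSZ

Answer: DIFFERENT — A ⇓ S^8(Z), B ⇓ SSZ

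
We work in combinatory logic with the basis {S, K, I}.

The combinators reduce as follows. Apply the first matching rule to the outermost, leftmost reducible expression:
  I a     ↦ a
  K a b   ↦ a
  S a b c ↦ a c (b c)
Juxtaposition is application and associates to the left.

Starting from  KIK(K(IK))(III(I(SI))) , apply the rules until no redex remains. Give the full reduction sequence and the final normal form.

Answer: normal form = K  (in 4 steps)

Derivation:
  start: KIK(K(IK))(III(I(SI)))
  →1  I(K(IK))(III(I(SI)))
  →2  K(IK)(III(I(SI)))
  →3  IK
  →4  K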